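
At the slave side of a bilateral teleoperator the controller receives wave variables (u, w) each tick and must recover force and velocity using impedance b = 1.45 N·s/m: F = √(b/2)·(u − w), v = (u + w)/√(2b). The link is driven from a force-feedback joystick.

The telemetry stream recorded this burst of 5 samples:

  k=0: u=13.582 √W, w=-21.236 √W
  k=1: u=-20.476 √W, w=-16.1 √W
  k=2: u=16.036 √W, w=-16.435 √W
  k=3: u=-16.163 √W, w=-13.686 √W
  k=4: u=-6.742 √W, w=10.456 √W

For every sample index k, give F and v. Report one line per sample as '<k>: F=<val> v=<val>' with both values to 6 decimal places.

k=0: u−w=34.818000, u+w=-7.654000; √(b/2)=0.851469, √(2b)=1.702939; F=0.851469×34.818=29.646459, v=-7.654000/1.702939=-4.494584
k=1: u−w=-4.376000, u+w=-36.576000; √(b/2)=0.851469, √(2b)=1.702939; F=0.851469×(-4.376)=-3.726030, v=-36.576000/1.702939=-21.478167
k=2: u−w=32.471000, u+w=-0.399000; √(b/2)=0.851469, √(2b)=1.702939; F=0.851469×32.471=27.648060, v=-0.399000/1.702939=-0.234301
k=3: u−w=-2.477000, u+w=-29.849000; √(b/2)=0.851469, √(2b)=1.702939; F=0.851469×(-2.477)=-2.109090, v=-29.849000/1.702939=-17.527936
k=4: u−w=-17.198000, u+w=3.714000; √(b/2)=0.851469, √(2b)=1.702939; F=0.851469×(-17.198)=-14.643569, v=3.714000/1.702939=2.180936

0: F=29.646459 v=-4.494584
1: F=-3.726030 v=-21.478167
2: F=27.648060 v=-0.234301
3: F=-2.109090 v=-17.527936
4: F=-14.643569 v=2.180936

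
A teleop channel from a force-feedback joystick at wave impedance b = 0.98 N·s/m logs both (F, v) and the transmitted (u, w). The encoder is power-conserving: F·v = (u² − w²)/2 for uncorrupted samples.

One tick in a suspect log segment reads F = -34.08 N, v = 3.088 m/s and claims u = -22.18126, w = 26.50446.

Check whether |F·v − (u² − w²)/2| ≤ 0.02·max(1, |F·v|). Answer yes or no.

yes

F·v = (-34.08)×3.088 = -105.23904 W.
(u² − w²)/2 = (492.00830 − 702.48640)/2 = -105.23905 W.
|Δ| = 0.00001;  2% of max(1, |F·v|) = 2.10478.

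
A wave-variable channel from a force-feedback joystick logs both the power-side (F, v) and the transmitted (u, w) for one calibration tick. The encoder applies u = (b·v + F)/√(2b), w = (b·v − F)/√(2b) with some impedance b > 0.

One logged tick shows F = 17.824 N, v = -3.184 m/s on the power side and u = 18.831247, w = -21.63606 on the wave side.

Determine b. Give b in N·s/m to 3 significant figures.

u + w = -2.804813;  u + w = √(2b)·v, so √(2b) = -2.804813/(-3.184) = 0.880909.
b = (√(2b))²/2 = 0.776000/2 = 0.388000.
(Check via u − w = 2F/√(2b): u − w = 40.467307, 2F/√(2b) = 40.467308.)

b = 0.388 N·s/m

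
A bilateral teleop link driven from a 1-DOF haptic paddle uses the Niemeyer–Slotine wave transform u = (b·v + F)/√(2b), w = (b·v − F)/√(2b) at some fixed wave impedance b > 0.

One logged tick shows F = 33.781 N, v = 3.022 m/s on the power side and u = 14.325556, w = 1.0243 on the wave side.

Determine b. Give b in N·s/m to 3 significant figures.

b = 12.9 N·s/m

u + w = 15.349856;  u + w = √(2b)·v, so √(2b) = 15.349856/3.022 = 5.079370.
b = (√(2b))²/2 = 25.799999/2 = 12.900000.
(Check via u − w = 2F/√(2b): u − w = 13.301256, 2F/√(2b) = 13.301256.)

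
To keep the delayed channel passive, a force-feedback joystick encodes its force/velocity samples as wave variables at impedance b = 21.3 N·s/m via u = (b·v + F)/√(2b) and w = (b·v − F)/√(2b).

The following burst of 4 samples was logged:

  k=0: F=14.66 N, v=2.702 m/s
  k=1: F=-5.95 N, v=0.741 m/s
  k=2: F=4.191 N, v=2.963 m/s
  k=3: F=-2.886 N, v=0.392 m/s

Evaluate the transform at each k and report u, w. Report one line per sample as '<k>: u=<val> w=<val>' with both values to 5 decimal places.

0: u=11.06390 w=6.57170
1: u=1.50659 w=3.32982
2: u=10.31167 w=9.02744
3: u=0.83709 w=1.72144

k=0: b·v=21.3×2.702=57.55260; √(2b)=6.52687; u=(57.55260+14.66)/6.52687=11.06390, w=(57.55260−14.66)/6.52687=6.57170
k=1: b·v=21.3×0.741=15.78330; √(2b)=6.52687; u=(15.78330+(-5.95))/6.52687=1.50659, w=(15.78330−(-5.95))/6.52687=3.32982
k=2: b·v=21.3×2.963=63.11190; √(2b)=6.52687; u=(63.11190+4.191)/6.52687=10.31167, w=(63.11190−4.191)/6.52687=9.02744
k=3: b·v=21.3×0.392=8.34960; √(2b)=6.52687; u=(8.34960+(-2.886))/6.52687=0.83709, w=(8.34960−(-2.886))/6.52687=1.72144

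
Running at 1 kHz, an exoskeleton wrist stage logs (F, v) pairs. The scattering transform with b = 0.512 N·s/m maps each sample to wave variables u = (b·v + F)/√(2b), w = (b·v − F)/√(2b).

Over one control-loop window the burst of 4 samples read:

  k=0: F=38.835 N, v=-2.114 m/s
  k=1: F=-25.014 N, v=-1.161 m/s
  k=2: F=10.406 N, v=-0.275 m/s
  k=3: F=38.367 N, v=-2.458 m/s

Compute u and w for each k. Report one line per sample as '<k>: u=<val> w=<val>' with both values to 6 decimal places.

0: u=37.307595 w=-39.446813
1: u=-25.306554 w=24.131704
2: u=10.144191 w=-10.422472
3: u=36.671060 w=-39.158381

k=0: b·v=0.512×(-2.114)=-1.082368; √(2b)=1.011929; u=(-1.082368+38.835)/1.011929=37.307595, w=(-1.082368−38.835)/1.011929=-39.446813
k=1: b·v=0.512×(-1.161)=-0.594432; √(2b)=1.011929; u=(-0.594432+(-25.014))/1.011929=-25.306554, w=(-0.594432−(-25.014))/1.011929=24.131704
k=2: b·v=0.512×(-0.275)=-0.140800; √(2b)=1.011929; u=(-0.140800+10.406)/1.011929=10.144191, w=(-0.140800−10.406)/1.011929=-10.422472
k=3: b·v=0.512×(-2.458)=-1.258496; √(2b)=1.011929; u=(-1.258496+38.367)/1.011929=36.671060, w=(-1.258496−38.367)/1.011929=-39.158381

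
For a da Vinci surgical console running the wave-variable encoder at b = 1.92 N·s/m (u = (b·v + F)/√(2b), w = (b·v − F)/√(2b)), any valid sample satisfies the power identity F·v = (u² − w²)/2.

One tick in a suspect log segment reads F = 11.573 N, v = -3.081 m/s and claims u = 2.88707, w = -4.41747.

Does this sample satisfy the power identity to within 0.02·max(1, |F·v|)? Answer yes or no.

no

F·v = 11.573×(-3.081) = -35.6564 W.
(u² − w²)/2 = (8.3352 − 19.5140)/2 = -5.5894 W.
|Δ| = 30.0670;  2% of max(1, |F·v|) = 0.7131.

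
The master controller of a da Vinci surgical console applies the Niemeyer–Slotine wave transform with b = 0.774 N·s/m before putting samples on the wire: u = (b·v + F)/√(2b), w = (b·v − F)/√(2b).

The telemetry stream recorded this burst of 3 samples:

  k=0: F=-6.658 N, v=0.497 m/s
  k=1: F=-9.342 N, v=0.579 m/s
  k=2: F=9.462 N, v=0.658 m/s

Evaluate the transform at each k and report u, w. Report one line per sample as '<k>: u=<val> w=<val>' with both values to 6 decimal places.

k=0: b·v=0.774×0.497=0.384678; √(2b)=1.244186; u=(0.384678+(-6.658))/1.244186=-5.042108, w=(0.384678−(-6.658))/1.244186=5.660468
k=1: b·v=0.774×0.579=0.448146; √(2b)=1.244186; u=(0.448146+(-9.342))/1.244186=-7.148329, w=(0.448146−(-9.342))/1.244186=7.868713
k=2: b·v=0.774×0.658=0.509292; √(2b)=1.244186; u=(0.509292+9.462)/1.244186=8.014307, w=(0.509292−9.462)/1.244186=-7.195632

0: u=-5.042108 w=5.660468
1: u=-7.148329 w=7.868713
2: u=8.014307 w=-7.195632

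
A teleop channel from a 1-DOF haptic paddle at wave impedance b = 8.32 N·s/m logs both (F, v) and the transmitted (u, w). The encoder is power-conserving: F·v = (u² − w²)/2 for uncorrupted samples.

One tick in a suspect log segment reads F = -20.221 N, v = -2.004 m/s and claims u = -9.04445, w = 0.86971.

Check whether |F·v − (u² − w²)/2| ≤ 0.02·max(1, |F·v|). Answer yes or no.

yes

F·v = (-20.221)×(-2.004) = 40.52288 W.
(u² − w²)/2 = (81.80208 − 0.75640)/2 = 40.52284 W.
|Δ| = 0.00004;  2% of max(1, |F·v|) = 0.81046.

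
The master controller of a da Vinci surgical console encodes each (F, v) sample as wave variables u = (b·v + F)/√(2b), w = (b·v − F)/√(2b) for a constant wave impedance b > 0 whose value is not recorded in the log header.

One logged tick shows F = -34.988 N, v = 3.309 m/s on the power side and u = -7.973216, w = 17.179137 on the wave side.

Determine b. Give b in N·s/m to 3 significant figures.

b = 3.87 N·s/m

u + w = 9.205921;  u + w = √(2b)·v, so √(2b) = 9.205921/3.309 = 2.782086.
b = (√(2b))²/2 = 7.740000/2 = 3.870000.
(Check via u − w = 2F/√(2b): u − w = -25.152353, 2F/√(2b) = -25.152354.)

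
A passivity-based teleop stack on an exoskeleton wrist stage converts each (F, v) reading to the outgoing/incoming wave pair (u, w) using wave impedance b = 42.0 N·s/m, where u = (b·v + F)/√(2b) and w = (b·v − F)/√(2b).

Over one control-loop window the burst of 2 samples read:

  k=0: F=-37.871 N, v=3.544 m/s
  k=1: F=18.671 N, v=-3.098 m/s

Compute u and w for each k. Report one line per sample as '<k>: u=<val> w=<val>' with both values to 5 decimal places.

k=0: b·v=42.0×3.544=148.84800; √(2b)=9.16515; u=(148.84800+(-37.871))/9.16515=12.10858, w=(148.84800−(-37.871))/9.16515=20.37271
k=1: b·v=42.0×(-3.098)=-130.11600; √(2b)=9.16515; u=(-130.11600+18.671)/9.16515=-12.15965, w=(-130.11600−18.671)/9.16515=-16.23399

0: u=12.10858 w=20.37271
1: u=-12.15965 w=-16.23399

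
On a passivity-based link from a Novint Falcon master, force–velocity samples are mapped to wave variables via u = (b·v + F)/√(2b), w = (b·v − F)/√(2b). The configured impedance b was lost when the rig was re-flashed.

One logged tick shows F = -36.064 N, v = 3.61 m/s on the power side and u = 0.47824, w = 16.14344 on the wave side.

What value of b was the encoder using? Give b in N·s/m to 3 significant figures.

u + w = 16.62168;  u + w = √(2b)·v, so √(2b) = 16.62168/3.61 = 4.60434.
b = (√(2b))²/2 = 21.19998/2 = 10.59999.
(Check via u − w = 2F/√(2b): u − w = -15.66520, 2F/√(2b) = -15.66521.)

b = 10.6 N·s/m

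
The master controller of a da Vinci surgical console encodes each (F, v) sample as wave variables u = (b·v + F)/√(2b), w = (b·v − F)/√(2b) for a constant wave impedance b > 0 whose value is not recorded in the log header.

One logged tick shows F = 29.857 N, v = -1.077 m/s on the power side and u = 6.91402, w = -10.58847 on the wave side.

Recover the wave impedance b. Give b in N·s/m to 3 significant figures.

b = 5.82 N·s/m

u + w = -3.67445;  u + w = √(2b)·v, so √(2b) = -3.67445/(-1.077) = 3.41175.
b = (√(2b))²/2 = 11.64001/2 = 5.82000.
(Check via u − w = 2F/√(2b): u − w = 17.50249, 2F/√(2b) = 17.50248.)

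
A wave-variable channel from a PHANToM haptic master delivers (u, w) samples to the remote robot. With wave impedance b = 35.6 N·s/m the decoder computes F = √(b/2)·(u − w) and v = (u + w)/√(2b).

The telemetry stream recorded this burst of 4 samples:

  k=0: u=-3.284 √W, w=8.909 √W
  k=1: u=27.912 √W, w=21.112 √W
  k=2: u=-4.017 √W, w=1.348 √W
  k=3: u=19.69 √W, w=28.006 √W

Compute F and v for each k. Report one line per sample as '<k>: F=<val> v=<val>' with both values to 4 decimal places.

0: F=-51.4423 v=0.6666
1: F=28.6892 v=5.8099
2: F=-22.6350 v=-0.3163
3: F=-35.0852 v=5.6525

k=0: u−w=-12.1930, u+w=5.6250; √(b/2)=4.2190, √(2b)=8.4380; F=4.2190×(-12.193)=-51.4423, v=5.6250/8.4380=0.6666
k=1: u−w=6.8000, u+w=49.0240; √(b/2)=4.2190, √(2b)=8.4380; F=4.2190×6.8=28.6892, v=49.0240/8.4380=5.8099
k=2: u−w=-5.3650, u+w=-2.6690; √(b/2)=4.2190, √(2b)=8.4380; F=4.2190×(-5.365)=-22.6350, v=-2.6690/8.4380=-0.3163
k=3: u−w=-8.3160, u+w=47.6960; √(b/2)=4.2190, √(2b)=8.4380; F=4.2190×(-8.316)=-35.0852, v=47.6960/8.4380=5.6525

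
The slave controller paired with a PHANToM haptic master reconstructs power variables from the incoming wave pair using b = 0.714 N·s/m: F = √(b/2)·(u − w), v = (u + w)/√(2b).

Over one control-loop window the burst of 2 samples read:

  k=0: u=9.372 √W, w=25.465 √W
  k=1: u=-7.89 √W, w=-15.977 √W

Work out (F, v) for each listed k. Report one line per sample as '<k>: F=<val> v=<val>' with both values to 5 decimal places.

k=0: u−w=-16.09300, u+w=34.83700; √(b/2)=0.59749, √(2b)=1.19499; F=0.59749×(-16.093)=-9.61548, v=34.83700/1.19499=29.15256
k=1: u−w=8.08700, u+w=-23.86700; √(b/2)=0.59749, √(2b)=1.19499; F=0.59749×8.087=4.83194, v=-23.86700/1.19499=-19.97256

0: F=-9.61548 v=29.15256
1: F=4.83194 v=-19.97256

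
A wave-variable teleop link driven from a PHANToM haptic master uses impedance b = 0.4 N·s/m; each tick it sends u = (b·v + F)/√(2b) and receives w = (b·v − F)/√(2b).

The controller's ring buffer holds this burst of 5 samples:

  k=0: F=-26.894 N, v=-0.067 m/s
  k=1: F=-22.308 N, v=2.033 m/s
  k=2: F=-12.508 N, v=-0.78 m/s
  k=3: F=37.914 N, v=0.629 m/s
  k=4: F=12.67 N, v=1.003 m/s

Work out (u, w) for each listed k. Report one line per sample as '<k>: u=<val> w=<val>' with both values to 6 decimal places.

k=0: b·v=0.4×(-0.067)=-0.026800; √(2b)=0.894427; u=(-0.026800+(-26.894))/0.894427=-30.098369, w=(-0.026800−(-26.894))/0.894427=30.038443
k=1: b·v=0.4×2.033=0.813200; √(2b)=0.894427; u=(0.813200+(-22.308))/0.894427=-24.031917, w=(0.813200−(-22.308))/0.894427=25.850287
k=2: b·v=0.4×(-0.78)=-0.312000; √(2b)=0.894427; u=(-0.312000+(-12.508))/0.894427=-14.333196, w=(-0.312000−(-12.508))/0.894427=13.635543
k=3: b·v=0.4×0.629=0.251600; √(2b)=0.894427; u=(0.251600+37.914)/0.894427=42.670438, w=(0.251600−37.914)/0.894427=-42.107843
k=4: b·v=0.4×1.003=0.401200; √(2b)=0.894427; u=(0.401200+12.67)/0.894427=14.614046, w=(0.401200−12.67)/0.894427=-13.716935

0: u=-30.098369 w=30.038443
1: u=-24.031917 w=25.850287
2: u=-14.333196 w=13.635543
3: u=42.670438 w=-42.107843
4: u=14.614046 w=-13.716935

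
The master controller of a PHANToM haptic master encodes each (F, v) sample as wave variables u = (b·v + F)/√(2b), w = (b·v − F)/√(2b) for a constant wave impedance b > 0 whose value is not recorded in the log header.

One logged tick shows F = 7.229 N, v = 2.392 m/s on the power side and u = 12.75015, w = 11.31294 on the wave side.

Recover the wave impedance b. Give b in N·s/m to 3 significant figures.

b = 50.6 N·s/m

u + w = 24.0631;  u + w = √(2b)·v, so √(2b) = 24.0631/2.392 = 10.0598.
b = (√(2b))²/2 = 101.2000/2 = 50.6000.
(Check via u − w = 2F/√(2b): u − w = 1.4372, 2F/√(2b) = 1.4372.)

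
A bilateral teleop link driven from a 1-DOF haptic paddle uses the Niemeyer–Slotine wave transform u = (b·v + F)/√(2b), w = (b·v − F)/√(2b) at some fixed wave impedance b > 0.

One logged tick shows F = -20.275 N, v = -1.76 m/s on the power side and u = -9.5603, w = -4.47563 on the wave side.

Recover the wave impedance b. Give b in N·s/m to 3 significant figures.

u + w = -14.0359;  u + w = √(2b)·v, so √(2b) = -14.0359/(-1.76) = 7.9750.
b = (√(2b))²/2 = 63.6000/2 = 31.8000.
(Check via u − w = 2F/√(2b): u − w = -5.0847, 2F/√(2b) = -5.0847.)

b = 31.8 N·s/m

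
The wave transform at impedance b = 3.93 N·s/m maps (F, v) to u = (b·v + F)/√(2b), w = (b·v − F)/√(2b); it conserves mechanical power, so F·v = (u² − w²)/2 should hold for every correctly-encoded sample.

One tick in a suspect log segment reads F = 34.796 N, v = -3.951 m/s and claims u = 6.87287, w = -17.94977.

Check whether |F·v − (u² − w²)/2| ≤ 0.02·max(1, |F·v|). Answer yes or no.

F·v = 34.796×(-3.951) = -137.47900 W.
(u² − w²)/2 = (47.23634 − 322.19424)/2 = -137.47895 W.
|Δ| = 0.00005;  2% of max(1, |F·v|) = 2.74958.

yes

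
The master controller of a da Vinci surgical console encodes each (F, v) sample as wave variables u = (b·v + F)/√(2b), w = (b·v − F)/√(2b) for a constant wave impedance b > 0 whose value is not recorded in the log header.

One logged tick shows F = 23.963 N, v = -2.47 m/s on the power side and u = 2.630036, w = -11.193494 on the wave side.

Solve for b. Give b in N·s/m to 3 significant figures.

b = 6.01 N·s/m

u + w = -8.563458;  u + w = √(2b)·v, so √(2b) = -8.563458/(-2.47) = 3.466987.
b = (√(2b))²/2 = 12.019999/2 = 6.010000.
(Check via u − w = 2F/√(2b): u − w = 13.823530, 2F/√(2b) = 13.823530.)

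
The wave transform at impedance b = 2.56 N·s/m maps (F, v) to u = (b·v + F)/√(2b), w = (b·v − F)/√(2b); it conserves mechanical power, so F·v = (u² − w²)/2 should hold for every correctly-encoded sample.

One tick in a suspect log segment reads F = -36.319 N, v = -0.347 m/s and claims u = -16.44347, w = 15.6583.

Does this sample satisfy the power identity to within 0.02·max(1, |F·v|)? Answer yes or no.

yes

F·v = (-36.319)×(-0.347) = 12.60269 W.
(u² − w²)/2 = (270.38771 − 245.18236)/2 = 12.60267 W.
|Δ| = 0.00002;  2% of max(1, |F·v|) = 0.25205.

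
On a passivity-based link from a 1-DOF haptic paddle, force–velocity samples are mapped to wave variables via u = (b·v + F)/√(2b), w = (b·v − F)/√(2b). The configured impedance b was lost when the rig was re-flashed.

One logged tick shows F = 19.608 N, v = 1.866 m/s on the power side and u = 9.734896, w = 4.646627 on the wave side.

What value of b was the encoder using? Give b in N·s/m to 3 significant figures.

b = 29.7 N·s/m

u + w = 14.381523;  u + w = √(2b)·v, so √(2b) = 14.381523/1.866 = 7.707140.
b = (√(2b))²/2 = 59.400005/2 = 29.700002.
(Check via u − w = 2F/√(2b): u − w = 5.088269, 2F/√(2b) = 5.088269.)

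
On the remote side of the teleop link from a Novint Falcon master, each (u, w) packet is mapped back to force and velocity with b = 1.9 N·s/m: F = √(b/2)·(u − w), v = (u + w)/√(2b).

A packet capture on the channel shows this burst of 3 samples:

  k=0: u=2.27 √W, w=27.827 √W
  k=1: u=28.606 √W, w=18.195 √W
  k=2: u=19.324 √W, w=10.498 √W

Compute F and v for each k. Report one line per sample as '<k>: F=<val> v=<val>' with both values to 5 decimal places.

0: F=-24.90988 v=15.43944
1: F=10.14739 v=24.00841
2: F=8.60252 v=15.29836

k=0: u−w=-25.55700, u+w=30.09700; √(b/2)=0.97468, √(2b)=1.94936; F=0.97468×(-25.557)=-24.90988, v=30.09700/1.94936=15.43944
k=1: u−w=10.41100, u+w=46.80100; √(b/2)=0.97468, √(2b)=1.94936; F=0.97468×10.411=10.14739, v=46.80100/1.94936=24.00841
k=2: u−w=8.82600, u+w=29.82200; √(b/2)=0.97468, √(2b)=1.94936; F=0.97468×8.826=8.60252, v=29.82200/1.94936=15.29836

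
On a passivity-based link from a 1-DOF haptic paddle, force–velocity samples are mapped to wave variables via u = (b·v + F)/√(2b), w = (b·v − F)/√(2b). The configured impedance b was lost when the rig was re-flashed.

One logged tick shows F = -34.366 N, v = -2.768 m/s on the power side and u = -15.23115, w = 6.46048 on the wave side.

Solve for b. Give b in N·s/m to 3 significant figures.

u + w = -8.7707;  u + w = √(2b)·v, so √(2b) = -8.7707/(-2.768) = 3.1686.
b = (√(2b))²/2 = 10.0400/2 = 5.0200.
(Check via u − w = 2F/√(2b): u − w = -21.6916, 2F/√(2b) = -21.6916.)

b = 5.02 N·s/m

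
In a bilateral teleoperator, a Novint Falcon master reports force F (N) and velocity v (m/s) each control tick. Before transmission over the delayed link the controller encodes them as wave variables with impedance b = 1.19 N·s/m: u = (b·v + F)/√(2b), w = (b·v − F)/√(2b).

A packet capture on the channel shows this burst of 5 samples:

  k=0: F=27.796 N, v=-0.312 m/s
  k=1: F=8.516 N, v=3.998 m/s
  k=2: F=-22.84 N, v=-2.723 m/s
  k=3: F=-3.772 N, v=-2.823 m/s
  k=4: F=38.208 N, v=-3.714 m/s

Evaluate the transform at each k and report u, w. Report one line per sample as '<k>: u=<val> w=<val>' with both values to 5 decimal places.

0: u=17.77681 w=-18.25814
1: u=8.60401 w=-2.43620
2: u=-16.90539 w=12.70455
3: u=-4.62258 w=0.26747
4: u=21.90173 w=-27.63141

k=0: b·v=1.19×(-0.312)=-0.37128; √(2b)=1.54272; u=(-0.37128+27.796)/1.54272=17.77681, w=(-0.37128−27.796)/1.54272=-18.25814
k=1: b·v=1.19×3.998=4.75762; √(2b)=1.54272; u=(4.75762+8.516)/1.54272=8.60401, w=(4.75762−8.516)/1.54272=-2.43620
k=2: b·v=1.19×(-2.723)=-3.24037; √(2b)=1.54272; u=(-3.24037+(-22.84))/1.54272=-16.90539, w=(-3.24037−(-22.84))/1.54272=12.70455
k=3: b·v=1.19×(-2.823)=-3.35937; √(2b)=1.54272; u=(-3.35937+(-3.772))/1.54272=-4.62258, w=(-3.35937−(-3.772))/1.54272=0.26747
k=4: b·v=1.19×(-3.714)=-4.41966; √(2b)=1.54272; u=(-4.41966+38.208)/1.54272=21.90173, w=(-4.41966−38.208)/1.54272=-27.63141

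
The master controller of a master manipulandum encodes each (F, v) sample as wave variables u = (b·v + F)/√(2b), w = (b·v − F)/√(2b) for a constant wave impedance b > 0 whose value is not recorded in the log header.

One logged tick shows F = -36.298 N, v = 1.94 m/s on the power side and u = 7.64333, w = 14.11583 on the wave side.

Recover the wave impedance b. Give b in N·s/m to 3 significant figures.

u + w = 21.75916;  u + w = √(2b)·v, so √(2b) = 21.75916/1.94 = 11.21606.
b = (√(2b))²/2 = 125.80004/2 = 62.90002.
(Check via u − w = 2F/√(2b): u − w = -6.47250, 2F/√(2b) = -6.47250.)

b = 62.9 N·s/m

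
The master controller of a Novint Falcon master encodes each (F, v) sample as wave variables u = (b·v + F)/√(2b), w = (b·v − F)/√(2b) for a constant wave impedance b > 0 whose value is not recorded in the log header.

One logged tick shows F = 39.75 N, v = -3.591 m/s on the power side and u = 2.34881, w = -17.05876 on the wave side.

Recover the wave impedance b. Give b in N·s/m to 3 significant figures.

b = 8.39 N·s/m

u + w = -14.70995;  u + w = √(2b)·v, so √(2b) = -14.70995/(-3.591) = 4.09634.
b = (√(2b))²/2 = 16.77999/2 = 8.38999.
(Check via u − w = 2F/√(2b): u − w = 19.40757, 2F/√(2b) = 19.40758.)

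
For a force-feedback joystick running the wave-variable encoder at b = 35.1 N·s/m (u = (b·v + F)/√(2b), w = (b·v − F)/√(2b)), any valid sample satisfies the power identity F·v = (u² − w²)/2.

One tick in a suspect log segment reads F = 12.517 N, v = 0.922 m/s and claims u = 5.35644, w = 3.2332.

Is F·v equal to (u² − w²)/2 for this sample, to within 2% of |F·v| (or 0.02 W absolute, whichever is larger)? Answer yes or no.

no

F·v = 12.517×0.922 = 11.54067 W.
(u² − w²)/2 = (28.69145 − 10.45358)/2 = 9.11893 W.
|Δ| = 2.42174;  2% of max(1, |F·v|) = 0.23081.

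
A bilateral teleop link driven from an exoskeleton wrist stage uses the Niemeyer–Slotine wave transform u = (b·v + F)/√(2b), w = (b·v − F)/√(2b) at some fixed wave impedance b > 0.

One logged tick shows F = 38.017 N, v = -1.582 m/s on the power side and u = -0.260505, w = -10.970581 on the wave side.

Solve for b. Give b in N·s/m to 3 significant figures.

b = 25.2 N·s/m

u + w = -11.231086;  u + w = √(2b)·v, so √(2b) = -11.231086/(-1.582) = 7.099296.
b = (√(2b))²/2 = 50.400001/2 = 25.200001.
(Check via u − w = 2F/√(2b): u − w = 10.710076, 2F/√(2b) = 10.710076.)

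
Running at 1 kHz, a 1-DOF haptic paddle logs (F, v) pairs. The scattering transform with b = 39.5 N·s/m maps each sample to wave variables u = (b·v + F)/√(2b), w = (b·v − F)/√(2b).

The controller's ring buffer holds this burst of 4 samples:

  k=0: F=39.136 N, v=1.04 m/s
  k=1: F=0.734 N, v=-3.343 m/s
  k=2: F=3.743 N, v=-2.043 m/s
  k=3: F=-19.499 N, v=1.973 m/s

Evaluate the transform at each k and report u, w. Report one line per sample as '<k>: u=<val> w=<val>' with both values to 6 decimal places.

k=0: b·v=39.5×1.04=41.080000; √(2b)=8.888194; u=(41.080000+39.136)/8.888194=9.025005, w=(41.080000−39.136)/8.888194=0.218717
k=1: b·v=39.5×(-3.343)=-132.048500; √(2b)=8.888194; u=(-132.048500+0.734)/8.888194=-14.774036, w=(-132.048500−0.734)/8.888194=-14.939198
k=2: b·v=39.5×(-2.043)=-80.698500; √(2b)=8.888194; u=(-80.698500+3.743)/8.888194=-8.658170, w=(-80.698500−3.743)/8.888194=-9.500411
k=3: b·v=39.5×1.973=77.933500; √(2b)=8.888194; u=(77.933500+(-19.499))/8.888194=6.574395, w=(77.933500−(-19.499))/8.888194=10.962013

0: u=9.025005 w=0.218717
1: u=-14.774036 w=-14.939198
2: u=-8.658170 w=-9.500411
3: u=6.574395 w=10.962013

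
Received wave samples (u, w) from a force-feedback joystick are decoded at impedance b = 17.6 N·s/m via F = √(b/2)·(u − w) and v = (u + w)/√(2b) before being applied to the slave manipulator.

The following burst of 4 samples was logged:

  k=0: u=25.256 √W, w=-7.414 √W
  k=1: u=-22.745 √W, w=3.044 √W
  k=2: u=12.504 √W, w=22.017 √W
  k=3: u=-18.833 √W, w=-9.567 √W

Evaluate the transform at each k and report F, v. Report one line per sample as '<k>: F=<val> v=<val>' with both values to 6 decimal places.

0: F=96.914882 v=3.007268
1: F=-76.502537 v=-3.320603
2: F=-28.220118 v=5.818513
3: F=-27.487398 v=-4.786819

k=0: u−w=32.670000, u+w=17.842000; √(b/2)=2.966479, √(2b)=5.932959; F=2.966479×32.67=96.914882, v=17.842000/5.932959=3.007268
k=1: u−w=-25.789000, u+w=-19.701000; √(b/2)=2.966479, √(2b)=5.932959; F=2.966479×(-25.789)=-76.502537, v=-19.701000/5.932959=-3.320603
k=2: u−w=-9.513000, u+w=34.521000; √(b/2)=2.966479, √(2b)=5.932959; F=2.966479×(-9.513)=-28.220118, v=34.521000/5.932959=5.818513
k=3: u−w=-9.266000, u+w=-28.400000; √(b/2)=2.966479, √(2b)=5.932959; F=2.966479×(-9.266)=-27.487398, v=-28.400000/5.932959=-4.786819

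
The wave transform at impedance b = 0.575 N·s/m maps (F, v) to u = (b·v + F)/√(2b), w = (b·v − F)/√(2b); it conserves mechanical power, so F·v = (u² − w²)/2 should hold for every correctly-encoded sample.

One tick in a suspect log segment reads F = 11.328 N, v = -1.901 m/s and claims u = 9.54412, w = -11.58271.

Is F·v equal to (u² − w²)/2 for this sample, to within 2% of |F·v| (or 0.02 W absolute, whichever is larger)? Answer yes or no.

F·v = 11.328×(-1.901) = -21.5345 W.
(u² − w²)/2 = (91.0902 − 134.1592)/2 = -21.5345 W.
|Δ| = 0.0001;  2% of max(1, |F·v|) = 0.4307.

yes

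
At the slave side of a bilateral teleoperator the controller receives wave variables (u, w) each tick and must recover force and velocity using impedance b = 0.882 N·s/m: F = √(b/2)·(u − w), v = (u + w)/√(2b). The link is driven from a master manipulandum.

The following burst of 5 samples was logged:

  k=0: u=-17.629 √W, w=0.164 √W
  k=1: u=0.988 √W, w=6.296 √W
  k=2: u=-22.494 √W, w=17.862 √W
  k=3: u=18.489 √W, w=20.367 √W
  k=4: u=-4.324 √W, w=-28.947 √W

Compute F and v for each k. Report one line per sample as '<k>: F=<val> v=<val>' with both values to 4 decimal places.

0: F=-11.8159 v=-13.1498
1: F=-3.5249 v=5.4843
2: F=-26.7995 v=-3.4875
3: F=-1.2471 v=29.2556
4: F=16.3516 v=-25.0505

k=0: u−w=-17.7930, u+w=-17.4650; √(b/2)=0.6641, √(2b)=1.3282; F=0.6641×(-17.793)=-11.8159, v=-17.4650/1.3282=-13.1498
k=1: u−w=-5.3080, u+w=7.2840; √(b/2)=0.6641, √(2b)=1.3282; F=0.6641×(-5.308)=-3.5249, v=7.2840/1.3282=5.4843
k=2: u−w=-40.3560, u+w=-4.6320; √(b/2)=0.6641, √(2b)=1.3282; F=0.6641×(-40.356)=-26.7995, v=-4.6320/1.3282=-3.4875
k=3: u−w=-1.8780, u+w=38.8560; √(b/2)=0.6641, √(2b)=1.3282; F=0.6641×(-1.878)=-1.2471, v=38.8560/1.3282=29.2556
k=4: u−w=24.6230, u+w=-33.2710; √(b/2)=0.6641, √(2b)=1.3282; F=0.6641×24.623=16.3516, v=-33.2710/1.3282=-25.0505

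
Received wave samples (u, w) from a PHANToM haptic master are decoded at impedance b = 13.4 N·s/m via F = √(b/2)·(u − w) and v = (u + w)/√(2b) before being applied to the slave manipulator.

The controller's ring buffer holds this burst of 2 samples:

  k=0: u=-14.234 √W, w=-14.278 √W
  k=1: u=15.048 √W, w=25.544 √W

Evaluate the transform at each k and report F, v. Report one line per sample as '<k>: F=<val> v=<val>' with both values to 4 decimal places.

0: F=0.1139 v=-5.5076
1: F=-27.1682 v=7.8410

k=0: u−w=0.0440, u+w=-28.5120; √(b/2)=2.5884, √(2b)=5.1769; F=2.5884×0.044=0.1139, v=-28.5120/5.1769=-5.5076
k=1: u−w=-10.4960, u+w=40.5920; √(b/2)=2.5884, √(2b)=5.1769; F=2.5884×(-10.496)=-27.1682, v=40.5920/5.1769=7.8410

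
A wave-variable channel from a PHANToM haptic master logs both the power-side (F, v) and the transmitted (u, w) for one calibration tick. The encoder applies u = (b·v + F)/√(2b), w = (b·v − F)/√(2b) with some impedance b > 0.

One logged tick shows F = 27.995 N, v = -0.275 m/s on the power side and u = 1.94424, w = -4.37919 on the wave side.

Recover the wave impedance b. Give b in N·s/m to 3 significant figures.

b = 39.2 N·s/m

u + w = -2.43495;  u + w = √(2b)·v, so √(2b) = -2.43495/(-0.275) = 8.85436.
b = (√(2b))²/2 = 78.39976/2 = 39.19988.
(Check via u − w = 2F/√(2b): u − w = 6.32343, 2F/√(2b) = 6.32344.)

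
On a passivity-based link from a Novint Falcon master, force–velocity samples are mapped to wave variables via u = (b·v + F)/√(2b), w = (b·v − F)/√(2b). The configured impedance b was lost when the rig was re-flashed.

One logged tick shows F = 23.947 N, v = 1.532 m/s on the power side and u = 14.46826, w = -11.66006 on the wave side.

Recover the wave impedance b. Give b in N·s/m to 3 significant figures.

u + w = 2.8082;  u + w = √(2b)·v, so √(2b) = 2.8082/1.532 = 1.8330.
b = (√(2b))²/2 = 3.3600/2 = 1.6800.
(Check via u − w = 2F/√(2b): u − w = 26.1283, 2F/√(2b) = 26.1283.)

b = 1.68 N·s/m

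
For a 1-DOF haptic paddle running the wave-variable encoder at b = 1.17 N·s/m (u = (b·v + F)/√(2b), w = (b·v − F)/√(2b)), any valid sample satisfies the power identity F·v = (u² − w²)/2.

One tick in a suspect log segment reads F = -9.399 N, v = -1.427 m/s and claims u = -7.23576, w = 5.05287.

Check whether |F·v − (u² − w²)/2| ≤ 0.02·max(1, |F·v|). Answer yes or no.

F·v = (-9.399)×(-1.427) = 13.41237 W.
(u² − w²)/2 = (52.35622 − 25.53150)/2 = 13.41236 W.
|Δ| = 0.00001;  2% of max(1, |F·v|) = 0.26825.

yes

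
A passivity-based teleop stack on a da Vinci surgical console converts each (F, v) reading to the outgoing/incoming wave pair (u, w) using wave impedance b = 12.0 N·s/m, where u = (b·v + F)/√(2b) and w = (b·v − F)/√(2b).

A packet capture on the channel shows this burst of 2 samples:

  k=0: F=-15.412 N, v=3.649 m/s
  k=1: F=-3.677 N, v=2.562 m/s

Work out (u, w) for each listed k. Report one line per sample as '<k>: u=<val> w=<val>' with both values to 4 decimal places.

k=0: b·v=12.0×3.649=43.7880; √(2b)=4.8990; u=(43.7880+(-15.412))/4.8990=5.7922, w=(43.7880−(-15.412))/4.8990=12.0841
k=1: b·v=12.0×2.562=30.7440; √(2b)=4.8990; u=(30.7440+(-3.677))/4.8990=5.5250, w=(30.7440−(-3.677))/4.8990=7.0262

0: u=5.7922 w=12.0841
1: u=5.5250 w=7.0262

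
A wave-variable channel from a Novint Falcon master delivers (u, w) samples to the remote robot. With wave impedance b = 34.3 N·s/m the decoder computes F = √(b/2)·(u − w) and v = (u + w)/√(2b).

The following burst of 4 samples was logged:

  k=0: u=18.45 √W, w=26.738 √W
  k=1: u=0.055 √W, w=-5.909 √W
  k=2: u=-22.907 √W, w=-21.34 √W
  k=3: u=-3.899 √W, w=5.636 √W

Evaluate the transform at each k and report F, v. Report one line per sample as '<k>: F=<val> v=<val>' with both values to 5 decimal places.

0: F=-34.32273 v=5.45583
1: F=24.69845 v=-0.70679
2: F=-6.48935 v=-5.34222
3: F=-39.48687 v=0.20972

k=0: u−w=-8.28800, u+w=45.18800; √(b/2)=4.14126, √(2b)=8.28251; F=4.14126×(-8.288)=-34.32273, v=45.18800/8.28251=5.45583
k=1: u−w=5.96400, u+w=-5.85400; √(b/2)=4.14126, √(2b)=8.28251; F=4.14126×5.964=24.69845, v=-5.85400/8.28251=-0.70679
k=2: u−w=-1.56700, u+w=-44.24700; √(b/2)=4.14126, √(2b)=8.28251; F=4.14126×(-1.567)=-6.48935, v=-44.24700/8.28251=-5.34222
k=3: u−w=-9.53500, u+w=1.73700; √(b/2)=4.14126, √(2b)=8.28251; F=4.14126×(-9.535)=-39.48687, v=1.73700/8.28251=0.20972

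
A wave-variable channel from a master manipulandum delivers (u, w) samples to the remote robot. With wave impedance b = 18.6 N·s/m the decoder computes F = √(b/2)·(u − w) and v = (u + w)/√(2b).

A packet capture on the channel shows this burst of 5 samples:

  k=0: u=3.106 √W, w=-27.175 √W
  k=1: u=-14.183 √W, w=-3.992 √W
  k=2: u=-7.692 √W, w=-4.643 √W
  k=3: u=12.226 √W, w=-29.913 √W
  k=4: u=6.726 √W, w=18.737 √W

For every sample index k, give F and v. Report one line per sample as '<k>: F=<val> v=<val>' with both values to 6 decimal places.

0: F=92.344639 v=-3.946268
1: F=-31.078373 v=-2.979909
2: F=-9.298200 v=-2.022403
3: F=128.506679 v=-2.899898
4: F=-36.628627 v=4.174823

k=0: u−w=30.281000, u+w=-24.069000; √(b/2)=3.049590, √(2b)=6.099180; F=3.049590×30.281=92.344639, v=-24.069000/6.099180=-3.946268
k=1: u−w=-10.191000, u+w=-18.175000; √(b/2)=3.049590, √(2b)=6.099180; F=3.049590×(-10.191)=-31.078373, v=-18.175000/6.099180=-2.979909
k=2: u−w=-3.049000, u+w=-12.335000; √(b/2)=3.049590, √(2b)=6.099180; F=3.049590×(-3.049)=-9.298200, v=-12.335000/6.099180=-2.022403
k=3: u−w=42.139000, u+w=-17.687000; √(b/2)=3.049590, √(2b)=6.099180; F=3.049590×42.139=128.506679, v=-17.687000/6.099180=-2.899898
k=4: u−w=-12.011000, u+w=25.463000; √(b/2)=3.049590, √(2b)=6.099180; F=3.049590×(-12.011)=-36.628627, v=25.463000/6.099180=4.174823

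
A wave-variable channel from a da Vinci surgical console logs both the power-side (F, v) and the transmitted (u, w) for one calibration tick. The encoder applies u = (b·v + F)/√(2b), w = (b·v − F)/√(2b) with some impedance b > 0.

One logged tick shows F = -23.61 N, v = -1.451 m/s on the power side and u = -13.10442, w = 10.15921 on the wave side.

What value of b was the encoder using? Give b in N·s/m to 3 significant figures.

b = 2.06 N·s/m

u + w = -2.94521;  u + w = √(2b)·v, so √(2b) = -2.94521/(-1.451) = 2.02978.
b = (√(2b))²/2 = 4.12000/2 = 2.06000.
(Check via u − w = 2F/√(2b): u − w = -23.26363, 2F/√(2b) = -23.26361.)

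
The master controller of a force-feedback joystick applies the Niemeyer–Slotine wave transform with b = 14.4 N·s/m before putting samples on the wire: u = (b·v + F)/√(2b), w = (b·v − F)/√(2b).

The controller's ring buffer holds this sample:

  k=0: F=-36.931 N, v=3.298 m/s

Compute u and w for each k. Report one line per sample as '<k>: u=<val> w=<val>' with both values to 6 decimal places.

k=0: b·v=14.4×3.298=47.491200; √(2b)=5.366563; u=(47.491200+(-36.931))/5.366563=1.967777, w=(47.491200−(-36.931))/5.366563=15.731148

0: u=1.967777 w=15.731148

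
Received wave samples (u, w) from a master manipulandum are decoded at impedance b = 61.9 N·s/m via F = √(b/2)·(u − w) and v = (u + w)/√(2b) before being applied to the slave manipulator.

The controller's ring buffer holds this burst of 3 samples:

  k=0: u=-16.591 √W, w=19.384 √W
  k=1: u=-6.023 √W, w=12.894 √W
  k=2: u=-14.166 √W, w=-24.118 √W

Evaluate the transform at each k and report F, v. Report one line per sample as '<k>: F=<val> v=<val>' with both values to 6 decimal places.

0: F=-200.138725 v=0.251021
1: F=-105.240424 v=0.617532
2: F=55.365687 v=-3.440781

k=0: u−w=-35.975000, u+w=2.793000; √(b/2)=5.563272, √(2b)=11.126545; F=5.563272×(-35.975)=-200.138725, v=2.793000/11.126545=0.251021
k=1: u−w=-18.917000, u+w=6.871000; √(b/2)=5.563272, √(2b)=11.126545; F=5.563272×(-18.917)=-105.240424, v=6.871000/11.126545=0.617532
k=2: u−w=9.952000, u+w=-38.284000; √(b/2)=5.563272, √(2b)=11.126545; F=5.563272×9.952=55.365687, v=-38.284000/11.126545=-3.440781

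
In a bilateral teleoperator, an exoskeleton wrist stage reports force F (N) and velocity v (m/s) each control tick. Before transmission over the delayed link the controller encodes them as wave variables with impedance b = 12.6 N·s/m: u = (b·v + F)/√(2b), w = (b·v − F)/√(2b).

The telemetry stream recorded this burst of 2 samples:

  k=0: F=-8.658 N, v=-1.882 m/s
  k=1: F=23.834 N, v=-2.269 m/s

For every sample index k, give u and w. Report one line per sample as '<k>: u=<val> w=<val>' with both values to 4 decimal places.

0: u=-6.4485 w=-2.9991
1: u=-0.9473 w=-10.4430

k=0: b·v=12.6×(-1.882)=-23.7132; √(2b)=5.0200; u=(-23.7132+(-8.658))/5.0200=-6.4485, w=(-23.7132−(-8.658))/5.0200=-2.9991
k=1: b·v=12.6×(-2.269)=-28.5894; √(2b)=5.0200; u=(-28.5894+23.834)/5.0200=-0.9473, w=(-28.5894−23.834)/5.0200=-10.4430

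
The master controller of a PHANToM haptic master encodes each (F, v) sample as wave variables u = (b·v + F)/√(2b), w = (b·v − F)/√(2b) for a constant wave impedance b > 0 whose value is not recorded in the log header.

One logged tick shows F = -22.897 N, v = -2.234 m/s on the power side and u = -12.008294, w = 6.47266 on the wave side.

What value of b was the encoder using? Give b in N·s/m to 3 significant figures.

b = 3.07 N·s/m

u + w = -5.535634;  u + w = √(2b)·v, so √(2b) = -5.535634/(-2.234) = 2.477902.
b = (√(2b))²/2 = 6.140000/2 = 3.070000.
(Check via u − w = 2F/√(2b): u − w = -18.480954, 2F/√(2b) = -18.480954.)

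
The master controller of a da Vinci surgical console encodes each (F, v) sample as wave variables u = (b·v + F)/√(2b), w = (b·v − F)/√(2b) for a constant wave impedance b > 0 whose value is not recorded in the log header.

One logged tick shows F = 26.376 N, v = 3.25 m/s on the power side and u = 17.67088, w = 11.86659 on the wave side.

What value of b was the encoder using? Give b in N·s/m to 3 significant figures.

u + w = 29.5375;  u + w = √(2b)·v, so √(2b) = 29.5375/3.25 = 9.0885.
b = (√(2b))²/2 = 82.6000/2 = 41.3000.
(Check via u − w = 2F/√(2b): u − w = 5.8043, 2F/√(2b) = 5.8043.)

b = 41.3 N·s/m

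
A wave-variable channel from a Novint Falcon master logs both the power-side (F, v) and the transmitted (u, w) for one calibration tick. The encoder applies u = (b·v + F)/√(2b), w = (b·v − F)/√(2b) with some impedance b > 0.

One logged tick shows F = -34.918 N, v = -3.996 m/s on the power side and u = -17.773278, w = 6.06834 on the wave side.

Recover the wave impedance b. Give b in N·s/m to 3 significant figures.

u + w = -11.704938;  u + w = √(2b)·v, so √(2b) = -11.704938/(-3.996) = 2.929164.
b = (√(2b))²/2 = 8.580000/2 = 4.290000.
(Check via u − w = 2F/√(2b): u − w = -23.841618, 2F/√(2b) = -23.841618.)

b = 4.29 N·s/m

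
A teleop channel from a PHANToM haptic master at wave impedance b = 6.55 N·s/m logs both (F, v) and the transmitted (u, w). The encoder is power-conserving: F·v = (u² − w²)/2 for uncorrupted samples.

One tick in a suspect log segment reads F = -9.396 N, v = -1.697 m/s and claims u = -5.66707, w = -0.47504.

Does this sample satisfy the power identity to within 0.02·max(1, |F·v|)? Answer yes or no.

F·v = (-9.396)×(-1.697) = 15.9450 W.
(u² − w²)/2 = (32.1157 − 0.2257)/2 = 15.9450 W.
|Δ| = 0.0000;  2% of max(1, |F·v|) = 0.3189.

yes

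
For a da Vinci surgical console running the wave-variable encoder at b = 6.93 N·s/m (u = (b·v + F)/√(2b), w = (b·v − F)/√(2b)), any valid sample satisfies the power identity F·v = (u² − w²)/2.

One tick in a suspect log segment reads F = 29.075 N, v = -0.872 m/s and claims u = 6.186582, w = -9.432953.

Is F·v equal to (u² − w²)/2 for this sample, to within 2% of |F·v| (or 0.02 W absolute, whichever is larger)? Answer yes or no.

F·v = 29.075×(-0.872) = -25.353400 W.
(u² − w²)/2 = (38.273797 − 88.980602)/2 = -25.353403 W.
|Δ| = 0.000003;  2% of max(1, |F·v|) = 0.507068.

yes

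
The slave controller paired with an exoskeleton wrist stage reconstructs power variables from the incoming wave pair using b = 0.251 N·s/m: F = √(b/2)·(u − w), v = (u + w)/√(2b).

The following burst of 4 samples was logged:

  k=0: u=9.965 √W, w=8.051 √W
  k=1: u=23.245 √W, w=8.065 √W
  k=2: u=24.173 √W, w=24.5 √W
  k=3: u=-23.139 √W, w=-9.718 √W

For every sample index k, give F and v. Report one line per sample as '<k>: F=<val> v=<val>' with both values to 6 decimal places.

0: F=0.678053 v=25.427667
1: F=5.377664 v=44.190733
2: F=-0.115843 v=68.696760
3: F=-4.754521 v=-46.374159

k=0: u−w=1.914000, u+w=18.016000; √(b/2)=0.354260, √(2b)=0.708520; F=0.354260×1.914=0.678053, v=18.016000/0.708520=25.427667
k=1: u−w=15.180000, u+w=31.310000; √(b/2)=0.354260, √(2b)=0.708520; F=0.354260×15.18=5.377664, v=31.310000/0.708520=44.190733
k=2: u−w=-0.327000, u+w=48.673000; √(b/2)=0.354260, √(2b)=0.708520; F=0.354260×(-0.327)=-0.115843, v=48.673000/0.708520=68.696760
k=3: u−w=-13.421000, u+w=-32.857000; √(b/2)=0.354260, √(2b)=0.708520; F=0.354260×(-13.421)=-4.754521, v=-32.857000/0.708520=-46.374159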